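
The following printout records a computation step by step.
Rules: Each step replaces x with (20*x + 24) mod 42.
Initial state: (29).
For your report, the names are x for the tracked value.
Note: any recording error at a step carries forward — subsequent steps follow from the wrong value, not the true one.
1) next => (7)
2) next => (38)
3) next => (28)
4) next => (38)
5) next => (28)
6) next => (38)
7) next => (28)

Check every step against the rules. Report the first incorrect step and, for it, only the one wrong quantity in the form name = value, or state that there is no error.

step 1, x = 16

Recomputing the run from the initial state:
step 1: x = 16
step 2: x = 8
step 3: x = 16
step 4: x = 8
step 5: x = 16
step 6: x = 8
step 7: x = 16
The first disagreement with the printout is at step 1, where the value should be x = 16.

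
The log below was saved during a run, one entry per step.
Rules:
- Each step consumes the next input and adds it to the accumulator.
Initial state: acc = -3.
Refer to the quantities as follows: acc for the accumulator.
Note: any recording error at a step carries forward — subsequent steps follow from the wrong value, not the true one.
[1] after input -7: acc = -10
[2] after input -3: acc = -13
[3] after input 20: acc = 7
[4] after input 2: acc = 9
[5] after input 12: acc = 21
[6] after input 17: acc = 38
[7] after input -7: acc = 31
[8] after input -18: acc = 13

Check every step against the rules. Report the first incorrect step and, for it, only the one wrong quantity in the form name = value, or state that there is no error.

1. acc = -3 + -7 = -10 (confirmed correct)
2. acc = -10 + -3 = -13 (matches)
3. acc = -13 + 20 = 7 (no discrepancy)
4. acc = 7 + 2 = 9 (verified)
5. acc = 9 + 12 = 21 (in agreement)
6. acc = 21 + 17 = 38 (in agreement)
7. acc = 38 + -7 = 31 (matches)
8. acc = 31 + -18 = 13 (checks out)
All entries verified; no error found.

no error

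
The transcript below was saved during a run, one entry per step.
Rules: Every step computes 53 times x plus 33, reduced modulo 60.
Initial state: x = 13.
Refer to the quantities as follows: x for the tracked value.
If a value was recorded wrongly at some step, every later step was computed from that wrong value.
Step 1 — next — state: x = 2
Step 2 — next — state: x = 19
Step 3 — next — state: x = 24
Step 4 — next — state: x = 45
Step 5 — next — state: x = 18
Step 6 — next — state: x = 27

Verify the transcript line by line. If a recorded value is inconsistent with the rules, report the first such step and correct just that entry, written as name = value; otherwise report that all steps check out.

Step 1: x = (53*13 + 33) mod 60 = 2 — same as recorded.
Step 2: x = (53*2 + 33) mod 60 = 19 — agrees with the transcript.
Step 3: x = (53*19 + 33) mod 60 = 20 — the entry is off here.
Conclusion: step 3 carries the first error; the entry should be x = 20.

step 3, x = 20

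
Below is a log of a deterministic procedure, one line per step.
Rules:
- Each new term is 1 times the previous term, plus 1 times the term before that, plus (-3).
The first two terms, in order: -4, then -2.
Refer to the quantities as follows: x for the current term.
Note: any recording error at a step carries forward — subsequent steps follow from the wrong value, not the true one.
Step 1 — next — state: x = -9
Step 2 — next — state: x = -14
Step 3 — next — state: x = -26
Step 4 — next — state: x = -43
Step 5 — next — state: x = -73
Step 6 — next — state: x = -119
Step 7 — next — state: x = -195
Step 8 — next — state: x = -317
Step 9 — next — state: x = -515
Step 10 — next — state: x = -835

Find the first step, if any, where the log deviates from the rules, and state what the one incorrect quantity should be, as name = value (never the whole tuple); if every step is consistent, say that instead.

step 5, x = -72

1. x = 1*(-2) + (1)*(-4) + (-3) = -9 (same as recorded)
2. x = 1*(-9) + (1)*(-2) + (-3) = -14 (agrees with the log)
3. x = 1*(-14) + (1)*(-9) + (-3) = -26 (exactly as logged)
4. x = 1*(-26) + (1)*(-14) + (-3) = -43 (in agreement)
5. x = 1*(-43) + (1)*(-26) + (-3) = -72 (the log disagrees here)
So the first discrepancy is step 5, where the right value is x = -72.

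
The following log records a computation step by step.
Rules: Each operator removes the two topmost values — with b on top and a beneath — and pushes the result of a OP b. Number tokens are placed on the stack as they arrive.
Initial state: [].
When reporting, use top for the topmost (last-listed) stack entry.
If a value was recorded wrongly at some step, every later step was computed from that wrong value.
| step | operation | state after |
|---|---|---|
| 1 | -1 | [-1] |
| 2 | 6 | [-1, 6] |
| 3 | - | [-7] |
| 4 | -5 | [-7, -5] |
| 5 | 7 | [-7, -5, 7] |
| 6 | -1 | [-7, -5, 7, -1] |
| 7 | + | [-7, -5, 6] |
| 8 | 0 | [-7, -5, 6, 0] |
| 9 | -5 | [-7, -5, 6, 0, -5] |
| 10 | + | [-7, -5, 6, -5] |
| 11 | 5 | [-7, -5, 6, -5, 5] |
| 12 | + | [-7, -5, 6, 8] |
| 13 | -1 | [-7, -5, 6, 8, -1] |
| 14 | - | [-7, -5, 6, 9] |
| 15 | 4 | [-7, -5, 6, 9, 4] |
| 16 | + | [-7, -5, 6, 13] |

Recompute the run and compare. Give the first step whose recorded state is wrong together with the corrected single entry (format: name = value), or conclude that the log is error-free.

step 12, top = 0

Recomputing the run from the initial state:
step 1: [-1]
step 2: [-1, 6]
step 3: [-7]
step 4: [-7, -5]
step 5: [-7, -5, 7]
step 6: [-7, -5, 7, -1]
step 7: [-7, -5, 6]
step 8: [-7, -5, 6, 0]
step 9: [-7, -5, 6, 0, -5]
step 10: [-7, -5, 6, -5]
step 11: [-7, -5, 6, -5, 5]
step 12: [-7, -5, 6, 0]
step 13: [-7, -5, 6, 0, -1]
step 14: [-7, -5, 6, 1]
step 15: [-7, -5, 6, 1, 4]
step 16: [-7, -5, 6, 5]
The first disagreement with the log is at step 12, where the value should be top = 0.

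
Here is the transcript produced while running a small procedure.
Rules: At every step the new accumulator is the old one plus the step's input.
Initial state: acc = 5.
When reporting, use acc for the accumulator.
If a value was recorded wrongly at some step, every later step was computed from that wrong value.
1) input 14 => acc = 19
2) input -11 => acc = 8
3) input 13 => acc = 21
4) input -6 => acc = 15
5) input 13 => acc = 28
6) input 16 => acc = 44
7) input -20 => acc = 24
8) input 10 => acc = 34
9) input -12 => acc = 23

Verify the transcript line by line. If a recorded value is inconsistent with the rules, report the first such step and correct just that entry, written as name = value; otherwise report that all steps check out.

Recomputing the run from the initial state:
step 1: acc = 19
step 2: acc = 8
step 3: acc = 21
step 4: acc = 15
step 5: acc = 28
step 6: acc = 44
step 7: acc = 24
step 8: acc = 34
step 9: acc = 22
The first disagreement with the transcript is at step 9, where the value should be acc = 22.

step 9, acc = 22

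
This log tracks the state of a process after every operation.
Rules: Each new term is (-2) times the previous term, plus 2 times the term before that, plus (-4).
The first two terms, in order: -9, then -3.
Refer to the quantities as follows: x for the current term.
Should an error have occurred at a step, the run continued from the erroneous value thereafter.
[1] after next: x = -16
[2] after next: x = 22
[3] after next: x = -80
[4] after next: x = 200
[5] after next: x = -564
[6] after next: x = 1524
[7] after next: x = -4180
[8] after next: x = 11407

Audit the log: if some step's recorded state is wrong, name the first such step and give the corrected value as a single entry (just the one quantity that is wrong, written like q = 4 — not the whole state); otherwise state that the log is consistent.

step 8, x = 11404

step 1: x = -2*(-3) + (2)*(-9) + (-4) = -16 -> checks out
step 2: x = -2*(-16) + (2)*(-3) + (-4) = 22 -> agrees with the log
step 3: x = -2*(22) + (2)*(-16) + (-4) = -80 -> agrees with the log
step 4: x = -2*(-80) + (2)*(22) + (-4) = 200 -> exactly as logged
step 5: x = -2*(200) + (2)*(-80) + (-4) = -564 -> in agreement
step 6: x = -2*(-564) + (2)*(200) + (-4) = 1524 -> exactly as logged
step 7: x = -2*(1524) + (2)*(-564) + (-4) = -4180 -> matches
step 8: x = -2*(-4180) + (2)*(1524) + (-4) = 11404 -> not what was recorded
The earliest wrong entry is at step 8: it should read x = 11404.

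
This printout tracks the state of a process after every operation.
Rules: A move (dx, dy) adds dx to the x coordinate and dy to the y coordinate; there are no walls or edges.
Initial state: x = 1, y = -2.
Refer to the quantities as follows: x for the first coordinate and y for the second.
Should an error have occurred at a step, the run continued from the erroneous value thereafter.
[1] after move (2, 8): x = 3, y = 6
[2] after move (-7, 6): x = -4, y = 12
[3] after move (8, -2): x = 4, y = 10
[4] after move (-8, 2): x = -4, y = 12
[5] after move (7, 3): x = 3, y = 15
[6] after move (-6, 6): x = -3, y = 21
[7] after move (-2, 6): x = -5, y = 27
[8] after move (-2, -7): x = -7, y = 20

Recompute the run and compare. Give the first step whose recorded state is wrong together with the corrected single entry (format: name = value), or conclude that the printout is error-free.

step 1: x = 1 + (2) = 3, y = -2 + (8) = 6 -> matches
step 2: x = 3 + (-7) = -4, y = 6 + (6) = 12 -> same as recorded
step 3: x = -4 + (8) = 4, y = 12 + (-2) = 10 -> same as recorded
step 4: x = 4 + (-8) = -4, y = 10 + (2) = 12 -> agrees with the printout
step 5: x = -4 + (7) = 3, y = 12 + (3) = 15 -> verified
step 6: x = 3 + (-6) = -3, y = 15 + (6) = 21 -> no discrepancy
step 7: x = -3 + (-2) = -5, y = 21 + (6) = 27 -> checks out
step 8: x = -5 + (-2) = -7, y = 27 + (-7) = 20 -> consistent with the printout
The whole run recomputes cleanly — no discrepancies.

no error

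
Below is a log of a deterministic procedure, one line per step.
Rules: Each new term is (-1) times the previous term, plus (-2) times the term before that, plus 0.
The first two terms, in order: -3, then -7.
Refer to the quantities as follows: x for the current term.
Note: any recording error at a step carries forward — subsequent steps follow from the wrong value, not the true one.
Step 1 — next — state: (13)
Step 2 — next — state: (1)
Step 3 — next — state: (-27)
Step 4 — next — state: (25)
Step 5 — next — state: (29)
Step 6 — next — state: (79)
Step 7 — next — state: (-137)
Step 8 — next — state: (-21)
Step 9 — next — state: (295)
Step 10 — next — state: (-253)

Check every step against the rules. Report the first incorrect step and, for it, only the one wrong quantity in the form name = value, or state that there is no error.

step 6, x = -79

Recomputing the run from the initial state:
step 1: x = 13
step 2: x = 1
step 3: x = -27
step 4: x = 25
step 5: x = 29
step 6: x = -79
step 7: x = 21
step 8: x = 137
step 9: x = -179
step 10: x = -95
The first disagreement with the log is at step 6, where the value should be x = -79.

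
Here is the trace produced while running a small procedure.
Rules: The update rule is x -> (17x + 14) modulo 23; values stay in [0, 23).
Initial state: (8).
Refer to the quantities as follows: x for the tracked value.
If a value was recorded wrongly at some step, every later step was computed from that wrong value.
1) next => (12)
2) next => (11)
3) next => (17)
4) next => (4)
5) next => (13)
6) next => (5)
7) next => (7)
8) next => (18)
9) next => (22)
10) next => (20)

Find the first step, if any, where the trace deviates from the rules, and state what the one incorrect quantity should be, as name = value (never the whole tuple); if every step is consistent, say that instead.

Step 1: x = (17*8 + 14) mod 23 = 12 — checks out.
Step 2: x = (17*12 + 14) mod 23 = 11 — agrees with the trace.
Step 3: x = (17*11 + 14) mod 23 = 17 — in agreement.
Step 4: x = (17*17 + 14) mod 23 = 4 — matches.
Step 5: x = (17*4 + 14) mod 23 = 13 — agrees with the trace.
Step 6: x = (17*13 + 14) mod 23 = 5 — checks out.
Step 7: x = (17*5 + 14) mod 23 = 7 — consistent with the trace.
Step 8: x = (17*7 + 14) mod 23 = 18 — consistent with the trace.
Step 9: x = (17*18 + 14) mod 23 = 21 — this is not what the trace shows.
First deviation found at step 9; the corrected entry is x = 21.

step 9, x = 21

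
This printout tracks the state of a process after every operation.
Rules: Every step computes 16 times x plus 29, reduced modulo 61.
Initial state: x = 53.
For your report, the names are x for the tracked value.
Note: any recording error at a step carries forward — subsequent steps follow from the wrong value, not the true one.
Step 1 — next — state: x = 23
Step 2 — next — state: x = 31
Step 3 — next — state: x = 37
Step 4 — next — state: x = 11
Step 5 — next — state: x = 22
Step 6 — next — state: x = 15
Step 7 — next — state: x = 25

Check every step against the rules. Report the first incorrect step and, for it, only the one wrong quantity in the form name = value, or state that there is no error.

no error

step 1: x = (16*53 + 29) mod 61 = 23 -> verified
step 2: x = (16*23 + 29) mod 61 = 31 -> exactly as logged
step 3: x = (16*31 + 29) mod 61 = 37 -> exactly as logged
step 4: x = (16*37 + 29) mod 61 = 11 -> in agreement
step 5: x = (16*11 + 29) mod 61 = 22 -> exactly as logged
step 6: x = (16*22 + 29) mod 61 = 15 -> consistent with the printout
step 7: x = (16*15 + 29) mod 61 = 25 -> exactly as logged
The whole run recomputes cleanly — no discrepancies.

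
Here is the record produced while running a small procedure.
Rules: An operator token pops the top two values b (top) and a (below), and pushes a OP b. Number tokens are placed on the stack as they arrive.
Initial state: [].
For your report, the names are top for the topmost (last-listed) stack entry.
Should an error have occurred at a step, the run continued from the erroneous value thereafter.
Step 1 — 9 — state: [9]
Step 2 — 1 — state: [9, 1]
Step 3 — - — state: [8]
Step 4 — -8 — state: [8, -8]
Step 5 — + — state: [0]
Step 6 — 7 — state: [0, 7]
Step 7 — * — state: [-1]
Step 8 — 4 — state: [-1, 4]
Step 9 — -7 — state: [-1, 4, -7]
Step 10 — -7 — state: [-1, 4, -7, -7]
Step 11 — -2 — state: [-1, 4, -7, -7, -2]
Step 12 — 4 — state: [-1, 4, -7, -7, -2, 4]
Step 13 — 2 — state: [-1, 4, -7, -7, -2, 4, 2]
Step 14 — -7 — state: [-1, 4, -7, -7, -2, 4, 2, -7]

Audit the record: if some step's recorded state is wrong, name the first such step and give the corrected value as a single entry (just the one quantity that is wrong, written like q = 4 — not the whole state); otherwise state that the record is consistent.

1. push 9: top = 9 (exactly as logged)
2. push 1: top = 1 (exactly as logged)
3. 9 - 1 = 8 (exactly as logged)
4. push -8: top = -8 (verified)
5. 8 + -8 = 0 (in agreement)
6. push 7: top = 7 (in agreement)
7. 0 * 7 = 0 (the record disagrees here)
Step 7 is the first one off; corrected, top = 0.

step 7, top = 0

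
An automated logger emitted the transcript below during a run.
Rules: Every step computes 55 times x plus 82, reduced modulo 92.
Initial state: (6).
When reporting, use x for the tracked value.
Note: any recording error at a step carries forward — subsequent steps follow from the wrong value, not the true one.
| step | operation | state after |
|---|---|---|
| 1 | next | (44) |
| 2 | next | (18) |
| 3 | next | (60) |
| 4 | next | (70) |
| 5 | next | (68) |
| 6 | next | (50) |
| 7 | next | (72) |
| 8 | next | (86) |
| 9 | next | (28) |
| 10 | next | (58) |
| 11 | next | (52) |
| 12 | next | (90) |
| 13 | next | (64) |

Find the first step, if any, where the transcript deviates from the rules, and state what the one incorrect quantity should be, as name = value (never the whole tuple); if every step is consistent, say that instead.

Recomputing the run from the initial state:
step 1: x = 44
step 2: x = 18
step 3: x = 60
step 4: x = 70
step 5: x = 68
step 6: x = 50
step 7: x = 72
step 8: x = 86
step 9: x = 28
step 10: x = 58
step 11: x = 52
step 12: x = 90
step 13: x = 64
This matches the transcript at every step.

no error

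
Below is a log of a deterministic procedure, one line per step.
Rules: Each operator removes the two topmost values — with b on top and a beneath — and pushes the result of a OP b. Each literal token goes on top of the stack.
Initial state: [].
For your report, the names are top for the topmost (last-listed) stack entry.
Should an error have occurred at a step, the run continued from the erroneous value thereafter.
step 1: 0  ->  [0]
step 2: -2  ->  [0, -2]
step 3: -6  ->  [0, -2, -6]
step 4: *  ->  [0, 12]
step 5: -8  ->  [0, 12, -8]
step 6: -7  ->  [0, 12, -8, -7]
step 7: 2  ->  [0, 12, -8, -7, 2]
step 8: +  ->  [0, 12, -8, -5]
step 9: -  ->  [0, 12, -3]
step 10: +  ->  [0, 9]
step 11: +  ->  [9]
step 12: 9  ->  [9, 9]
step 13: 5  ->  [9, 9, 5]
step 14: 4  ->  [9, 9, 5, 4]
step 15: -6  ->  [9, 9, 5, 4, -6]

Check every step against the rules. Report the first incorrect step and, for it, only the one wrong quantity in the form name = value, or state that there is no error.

no error

1. push 0: top = 0 (same as recorded)
2. push -2: top = -2 (agrees with the log)
3. push -6: top = -6 (same as recorded)
4. -2 * -6 = 12 (checks out)
5. push -8: top = -8 (no discrepancy)
6. push -7: top = -7 (same as recorded)
7. push 2: top = 2 (matches)
8. -7 + 2 = -5 (same as recorded)
9. -8 - -5 = -3 (checks out)
10. 12 + -3 = 9 (checks out)
11. 0 + 9 = 9 (confirmed correct)
12. push 9: top = 9 (matches)
13. push 5: top = 5 (confirmed correct)
14. push 4: top = 4 (checks out)
15. push -6: top = -6 (verified)
Each recorded entry agrees with the recomputation.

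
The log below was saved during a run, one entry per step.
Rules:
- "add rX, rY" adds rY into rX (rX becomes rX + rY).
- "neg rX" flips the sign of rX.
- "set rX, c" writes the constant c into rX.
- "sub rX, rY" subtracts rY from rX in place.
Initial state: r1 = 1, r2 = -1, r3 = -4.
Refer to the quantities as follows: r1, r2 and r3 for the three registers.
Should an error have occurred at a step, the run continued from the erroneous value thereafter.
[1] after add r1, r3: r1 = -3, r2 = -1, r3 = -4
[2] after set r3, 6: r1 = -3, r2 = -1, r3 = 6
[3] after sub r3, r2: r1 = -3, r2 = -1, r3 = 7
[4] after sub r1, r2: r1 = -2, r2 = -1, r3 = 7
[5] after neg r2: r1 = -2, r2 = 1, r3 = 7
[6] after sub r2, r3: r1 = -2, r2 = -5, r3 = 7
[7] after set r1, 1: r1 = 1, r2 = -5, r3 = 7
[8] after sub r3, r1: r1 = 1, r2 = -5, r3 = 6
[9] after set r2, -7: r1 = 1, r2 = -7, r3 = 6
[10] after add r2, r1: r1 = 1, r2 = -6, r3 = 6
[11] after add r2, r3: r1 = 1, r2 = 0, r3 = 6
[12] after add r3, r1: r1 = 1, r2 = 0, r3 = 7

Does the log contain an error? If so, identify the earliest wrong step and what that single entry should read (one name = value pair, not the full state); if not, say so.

step 6, r2 = -6

1. r1 = 1 + -4 = -3 (same as recorded)
2. r3 = 6 (no discrepancy)
3. r3 = 6 - -1 = 7 (same as recorded)
4. r1 = -3 - -1 = -2 (verified)
5. r2 = -(-1) = 1 (agrees with the log)
6. r2 = 1 - 7 = -6 (the entry is off here)
First deviation found at step 6; the corrected entry is r2 = -6.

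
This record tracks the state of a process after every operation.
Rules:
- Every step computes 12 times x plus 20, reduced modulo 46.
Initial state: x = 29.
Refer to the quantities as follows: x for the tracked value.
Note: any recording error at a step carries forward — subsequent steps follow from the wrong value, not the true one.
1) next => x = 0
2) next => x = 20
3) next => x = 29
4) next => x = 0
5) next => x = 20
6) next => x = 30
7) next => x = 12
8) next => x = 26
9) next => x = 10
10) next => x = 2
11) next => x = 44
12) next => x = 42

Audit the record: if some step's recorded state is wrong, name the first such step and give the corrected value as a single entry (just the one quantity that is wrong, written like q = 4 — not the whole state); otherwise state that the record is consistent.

step 3, x = 30

Step 1: x = (12*29 + 20) mod 46 = 0 — consistent with the record.
Step 2: x = (12*0 + 20) mod 46 = 20 — same as recorded.
Step 3: x = (12*20 + 20) mod 46 = 30 — a discrepancy with the record.
Conclusion: step 3 carries the first error; the entry should be x = 30.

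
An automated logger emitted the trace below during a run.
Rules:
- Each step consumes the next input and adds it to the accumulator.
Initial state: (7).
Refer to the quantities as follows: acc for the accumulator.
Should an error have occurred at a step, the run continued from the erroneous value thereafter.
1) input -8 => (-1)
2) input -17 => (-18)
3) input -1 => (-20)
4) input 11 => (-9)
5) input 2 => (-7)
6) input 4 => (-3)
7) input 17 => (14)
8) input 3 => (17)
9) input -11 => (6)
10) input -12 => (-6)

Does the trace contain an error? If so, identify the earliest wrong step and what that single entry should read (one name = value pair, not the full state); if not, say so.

step 3, acc = -19

Recomputing the run from the initial state:
step 1: acc = -1
step 2: acc = -18
step 3: acc = -19
step 4: acc = -8
step 5: acc = -6
step 6: acc = -2
step 7: acc = 15
step 8: acc = 18
step 9: acc = 7
step 10: acc = -5
The first disagreement with the trace is at step 3, where the value should be acc = -19.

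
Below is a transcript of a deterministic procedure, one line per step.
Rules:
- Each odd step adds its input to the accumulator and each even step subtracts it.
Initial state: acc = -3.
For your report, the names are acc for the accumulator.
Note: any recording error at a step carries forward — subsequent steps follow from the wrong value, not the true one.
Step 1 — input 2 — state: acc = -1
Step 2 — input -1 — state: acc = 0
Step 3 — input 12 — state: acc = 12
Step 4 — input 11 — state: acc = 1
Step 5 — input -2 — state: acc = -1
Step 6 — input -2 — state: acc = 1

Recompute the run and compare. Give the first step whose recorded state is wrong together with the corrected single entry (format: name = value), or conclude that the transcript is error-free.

no error

Step 1: acc = -3 + 2 = -1 — confirmed correct.
Step 2: acc = -1 - -1 = 0 — matches.
Step 3: acc = 0 + 12 = 12 — agrees with the transcript.
Step 4: acc = 12 - 11 = 1 — consistent with the transcript.
Step 5: acc = 1 + -2 = -1 — confirmed correct.
Step 6: acc = -1 - -2 = 1 — confirmed correct.
All steps check out; nothing to correct.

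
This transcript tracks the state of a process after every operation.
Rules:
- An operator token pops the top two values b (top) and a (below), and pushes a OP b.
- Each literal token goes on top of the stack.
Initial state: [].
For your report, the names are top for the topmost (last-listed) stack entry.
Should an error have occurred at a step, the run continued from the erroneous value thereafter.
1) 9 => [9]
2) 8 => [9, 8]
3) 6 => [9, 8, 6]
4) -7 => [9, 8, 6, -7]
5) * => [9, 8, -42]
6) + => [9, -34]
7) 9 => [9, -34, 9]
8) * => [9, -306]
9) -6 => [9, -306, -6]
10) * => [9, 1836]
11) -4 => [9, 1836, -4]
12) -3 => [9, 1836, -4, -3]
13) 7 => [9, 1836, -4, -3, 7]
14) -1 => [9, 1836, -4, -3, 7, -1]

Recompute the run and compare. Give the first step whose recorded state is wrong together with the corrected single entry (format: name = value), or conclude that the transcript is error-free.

1. push 9: top = 9 (agrees with the transcript)
2. push 8: top = 8 (matches)
3. push 6: top = 6 (verified)
4. push -7: top = -7 (matches)
5. 6 * -7 = -42 (same as recorded)
6. 8 + -42 = -34 (confirmed correct)
7. push 9: top = 9 (matches)
8. -34 * 9 = -306 (same as recorded)
9. push -6: top = -6 (confirmed correct)
10. -306 * -6 = 1836 (verified)
11. push -4: top = -4 (consistent with the transcript)
12. push -3: top = -3 (agrees with the transcript)
13. push 7: top = 7 (confirmed correct)
14. push -1: top = -1 (verified)
Every step is consistent.

no error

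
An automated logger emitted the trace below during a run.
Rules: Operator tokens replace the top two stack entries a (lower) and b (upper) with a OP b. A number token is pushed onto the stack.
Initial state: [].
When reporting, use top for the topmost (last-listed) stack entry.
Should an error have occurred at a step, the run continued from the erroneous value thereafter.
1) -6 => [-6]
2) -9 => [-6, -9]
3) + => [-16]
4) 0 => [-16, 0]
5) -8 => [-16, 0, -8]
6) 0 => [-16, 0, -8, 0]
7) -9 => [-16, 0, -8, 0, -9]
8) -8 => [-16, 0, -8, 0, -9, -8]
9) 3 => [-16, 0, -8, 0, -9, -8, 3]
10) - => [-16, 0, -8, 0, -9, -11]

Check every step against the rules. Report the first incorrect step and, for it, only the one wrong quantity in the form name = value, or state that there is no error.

Step 1: push -6: top = -6 — in agreement.
Step 2: push -9: top = -9 — agrees with the trace.
Step 3: -6 + -9 = -15 — the trace has a different value.
First incorrect step: 3; the correct value is top = -15.

step 3, top = -15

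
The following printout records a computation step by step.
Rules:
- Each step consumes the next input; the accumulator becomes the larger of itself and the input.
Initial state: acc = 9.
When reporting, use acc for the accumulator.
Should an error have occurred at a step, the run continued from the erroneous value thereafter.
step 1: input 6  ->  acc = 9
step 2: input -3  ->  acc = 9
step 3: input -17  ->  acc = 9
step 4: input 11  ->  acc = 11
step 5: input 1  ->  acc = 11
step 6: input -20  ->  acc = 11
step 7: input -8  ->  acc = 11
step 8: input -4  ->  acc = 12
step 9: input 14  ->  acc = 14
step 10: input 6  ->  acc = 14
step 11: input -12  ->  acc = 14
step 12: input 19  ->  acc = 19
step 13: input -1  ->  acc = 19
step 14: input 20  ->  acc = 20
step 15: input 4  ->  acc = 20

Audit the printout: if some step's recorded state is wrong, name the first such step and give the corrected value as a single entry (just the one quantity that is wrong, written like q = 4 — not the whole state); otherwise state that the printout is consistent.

1. acc = max(9, 6) = 9 (consistent with the printout)
2. acc = max(9, -3) = 9 (verified)
3. acc = max(9, -17) = 9 (in agreement)
4. acc = max(9, 11) = 11 (no discrepancy)
5. acc = max(11, 1) = 11 (checks out)
6. acc = max(11, -20) = 11 (exactly as logged)
7. acc = max(11, -8) = 11 (consistent with the printout)
8. acc = max(11, -4) = 11 (the printout has a different value)
Conclusion: step 8 carries the first error; the entry should be acc = 11.

step 8, acc = 11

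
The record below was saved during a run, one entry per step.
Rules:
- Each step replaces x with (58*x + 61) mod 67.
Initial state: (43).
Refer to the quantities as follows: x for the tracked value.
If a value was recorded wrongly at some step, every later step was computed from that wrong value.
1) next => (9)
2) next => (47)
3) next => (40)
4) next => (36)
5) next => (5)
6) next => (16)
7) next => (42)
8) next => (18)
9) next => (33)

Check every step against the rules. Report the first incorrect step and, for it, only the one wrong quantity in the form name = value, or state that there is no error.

1. x = (58*43 + 61) mod 67 = 9 (verified)
2. x = (58*9 + 61) mod 67 = 47 (verified)
3. x = (58*47 + 61) mod 67 = 40 (confirmed correct)
4. x = (58*40 + 61) mod 67 = 36 (confirmed correct)
5. x = (58*36 + 61) mod 67 = 5 (matches)
6. x = (58*5 + 61) mod 67 = 16 (consistent with the record)
7. x = (58*16 + 61) mod 67 = 51 (the record disagrees here)
The earliest wrong entry is at step 7: it should read x = 51.

step 7, x = 51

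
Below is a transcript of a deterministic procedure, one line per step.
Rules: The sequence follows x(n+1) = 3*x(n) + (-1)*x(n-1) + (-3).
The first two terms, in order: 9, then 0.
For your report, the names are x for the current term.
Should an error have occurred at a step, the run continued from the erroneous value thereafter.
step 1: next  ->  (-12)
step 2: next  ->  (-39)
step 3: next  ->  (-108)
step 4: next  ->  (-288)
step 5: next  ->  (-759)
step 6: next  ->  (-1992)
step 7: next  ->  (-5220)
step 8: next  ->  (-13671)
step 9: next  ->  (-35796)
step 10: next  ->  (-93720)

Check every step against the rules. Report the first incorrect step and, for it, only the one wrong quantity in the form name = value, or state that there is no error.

no error

Step 1: x = 3*(0) + (-1)*(9) + (-3) = -12 — in agreement.
Step 2: x = 3*(-12) + (-1)*(0) + (-3) = -39 — same as recorded.
Step 3: x = 3*(-39) + (-1)*(-12) + (-3) = -108 — matches.
Step 4: x = 3*(-108) + (-1)*(-39) + (-3) = -288 — matches.
Step 5: x = 3*(-288) + (-1)*(-108) + (-3) = -759 — verified.
Step 6: x = 3*(-759) + (-1)*(-288) + (-3) = -1992 — consistent with the transcript.
Step 7: x = 3*(-1992) + (-1)*(-759) + (-3) = -5220 — checks out.
Step 8: x = 3*(-5220) + (-1)*(-1992) + (-3) = -13671 — exactly as logged.
Step 9: x = 3*(-13671) + (-1)*(-5220) + (-3) = -35796 — agrees with the transcript.
Step 10: x = 3*(-35796) + (-1)*(-13671) + (-3) = -93720 — confirmed correct.
Each recorded entry agrees with the recomputation.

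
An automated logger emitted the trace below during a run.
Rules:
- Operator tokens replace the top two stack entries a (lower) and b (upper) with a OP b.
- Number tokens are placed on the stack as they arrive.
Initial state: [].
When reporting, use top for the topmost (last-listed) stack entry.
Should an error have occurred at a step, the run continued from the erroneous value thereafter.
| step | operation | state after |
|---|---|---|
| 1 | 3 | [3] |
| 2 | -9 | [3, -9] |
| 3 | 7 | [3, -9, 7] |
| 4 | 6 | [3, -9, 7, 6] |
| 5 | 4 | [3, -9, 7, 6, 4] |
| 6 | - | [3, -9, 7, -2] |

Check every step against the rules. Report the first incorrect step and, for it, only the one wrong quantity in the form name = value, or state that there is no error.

1. push 3: top = 3 (same as recorded)
2. push -9: top = -9 (checks out)
3. push 7: top = 7 (in agreement)
4. push 6: top = 6 (matches)
5. push 4: top = 4 (agrees with the trace)
6. 6 - 4 = 2 (the recorded entry deviates here)
The earliest wrong entry is at step 6: it should read top = 2.

step 6, top = 2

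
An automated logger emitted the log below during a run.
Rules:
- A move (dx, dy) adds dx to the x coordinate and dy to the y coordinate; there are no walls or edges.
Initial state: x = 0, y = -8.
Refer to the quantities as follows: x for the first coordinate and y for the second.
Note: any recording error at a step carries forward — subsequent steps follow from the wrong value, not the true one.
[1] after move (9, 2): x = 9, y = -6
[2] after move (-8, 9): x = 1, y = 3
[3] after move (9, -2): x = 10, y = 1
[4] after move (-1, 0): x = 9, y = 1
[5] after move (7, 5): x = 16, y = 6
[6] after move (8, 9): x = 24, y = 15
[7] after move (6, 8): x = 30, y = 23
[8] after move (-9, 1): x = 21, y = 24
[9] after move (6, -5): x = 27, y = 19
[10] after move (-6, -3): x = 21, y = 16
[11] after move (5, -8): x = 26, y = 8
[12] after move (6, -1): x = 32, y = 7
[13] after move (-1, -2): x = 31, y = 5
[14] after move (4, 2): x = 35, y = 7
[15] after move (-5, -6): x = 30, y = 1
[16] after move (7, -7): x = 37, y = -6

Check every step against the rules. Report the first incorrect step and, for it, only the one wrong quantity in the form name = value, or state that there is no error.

Recomputing the run from the initial state:
step 1: x = 9, y = -6
step 2: x = 1, y = 3
step 3: x = 10, y = 1
step 4: x = 9, y = 1
step 5: x = 16, y = 6
step 6: x = 24, y = 15
step 7: x = 30, y = 23
step 8: x = 21, y = 24
step 9: x = 27, y = 19
step 10: x = 21, y = 16
step 11: x = 26, y = 8
step 12: x = 32, y = 7
step 13: x = 31, y = 5
step 14: x = 35, y = 7
step 15: x = 30, y = 1
step 16: x = 37, y = -6
This matches the log at every step.

no error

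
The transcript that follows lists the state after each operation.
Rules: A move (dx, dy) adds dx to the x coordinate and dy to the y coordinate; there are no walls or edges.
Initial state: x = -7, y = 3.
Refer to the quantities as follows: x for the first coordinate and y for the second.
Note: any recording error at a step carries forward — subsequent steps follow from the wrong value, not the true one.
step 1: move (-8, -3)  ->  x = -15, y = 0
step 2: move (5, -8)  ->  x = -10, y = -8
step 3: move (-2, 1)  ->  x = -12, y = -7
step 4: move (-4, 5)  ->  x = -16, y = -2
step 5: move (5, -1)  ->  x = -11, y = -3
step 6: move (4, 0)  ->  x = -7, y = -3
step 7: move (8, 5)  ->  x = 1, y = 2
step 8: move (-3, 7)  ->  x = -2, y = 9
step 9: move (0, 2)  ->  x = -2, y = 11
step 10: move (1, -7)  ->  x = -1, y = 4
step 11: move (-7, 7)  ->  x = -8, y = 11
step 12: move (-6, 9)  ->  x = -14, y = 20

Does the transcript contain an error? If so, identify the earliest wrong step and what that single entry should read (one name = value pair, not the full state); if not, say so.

no error

1. x = -7 + (-8) = -15, y = 3 + (-3) = 0 (in agreement)
2. x = -15 + (5) = -10, y = 0 + (-8) = -8 (no discrepancy)
3. x = -10 + (-2) = -12, y = -8 + (1) = -7 (same as recorded)
4. x = -12 + (-4) = -16, y = -7 + (5) = -2 (checks out)
5. x = -16 + (5) = -11, y = -2 + (-1) = -3 (consistent with the transcript)
6. x = -11 + (4) = -7, y = -3 + (0) = -3 (in agreement)
7. x = -7 + (8) = 1, y = -3 + (5) = 2 (checks out)
8. x = 1 + (-3) = -2, y = 2 + (7) = 9 (matches)
9. x = -2 + (0) = -2, y = 9 + (2) = 11 (consistent with the transcript)
10. x = -2 + (1) = -1, y = 11 + (-7) = 4 (confirmed correct)
11. x = -1 + (-7) = -8, y = 4 + (7) = 11 (consistent with the transcript)
12. x = -8 + (-6) = -14, y = 11 + (9) = 20 (same as recorded)
The recomputation confirms every line.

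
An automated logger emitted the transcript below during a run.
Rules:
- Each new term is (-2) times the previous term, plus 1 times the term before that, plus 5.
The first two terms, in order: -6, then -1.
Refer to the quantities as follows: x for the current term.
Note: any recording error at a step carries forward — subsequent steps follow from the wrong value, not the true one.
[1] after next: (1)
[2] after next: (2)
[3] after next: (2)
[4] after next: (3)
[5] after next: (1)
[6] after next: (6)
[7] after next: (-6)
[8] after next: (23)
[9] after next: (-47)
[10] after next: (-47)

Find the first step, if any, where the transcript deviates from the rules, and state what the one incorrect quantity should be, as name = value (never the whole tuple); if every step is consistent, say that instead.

step 1: x = -2*(-1) + (1)*(-6) + (5) = 1 -> no discrepancy
step 2: x = -2*(1) + (1)*(-1) + (5) = 2 -> consistent with the transcript
step 3: x = -2*(2) + (1)*(1) + (5) = 2 -> exactly as logged
step 4: x = -2*(2) + (1)*(2) + (5) = 3 -> consistent with the transcript
step 5: x = -2*(3) + (1)*(2) + (5) = 1 -> verified
step 6: x = -2*(1) + (1)*(3) + (5) = 6 -> verified
step 7: x = -2*(6) + (1)*(1) + (5) = -6 -> same as recorded
step 8: x = -2*(-6) + (1)*(6) + (5) = 23 -> no discrepancy
step 9: x = -2*(23) + (1)*(-6) + (5) = -47 -> no discrepancy
step 10: x = -2*(-47) + (1)*(23) + (5) = 122 -> first mismatch against the transcript
First incorrect step: 10; the correct value is x = 122.

step 10, x = 122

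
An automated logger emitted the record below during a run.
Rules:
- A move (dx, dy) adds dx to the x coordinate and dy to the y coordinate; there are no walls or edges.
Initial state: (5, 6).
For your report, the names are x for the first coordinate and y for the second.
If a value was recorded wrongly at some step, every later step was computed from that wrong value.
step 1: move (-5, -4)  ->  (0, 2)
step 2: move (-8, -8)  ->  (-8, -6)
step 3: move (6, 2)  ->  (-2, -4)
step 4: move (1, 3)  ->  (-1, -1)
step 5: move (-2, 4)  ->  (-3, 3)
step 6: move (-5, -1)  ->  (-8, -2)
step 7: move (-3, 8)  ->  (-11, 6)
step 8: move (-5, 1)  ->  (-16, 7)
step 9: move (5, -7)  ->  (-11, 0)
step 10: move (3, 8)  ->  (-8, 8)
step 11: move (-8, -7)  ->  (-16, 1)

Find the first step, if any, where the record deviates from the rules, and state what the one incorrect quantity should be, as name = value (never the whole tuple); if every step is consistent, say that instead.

Step 1: x = 5 + (-5) = 0, y = 6 + (-4) = 2 — matches.
Step 2: x = 0 + (-8) = -8, y = 2 + (-8) = -6 — consistent with the record.
Step 3: x = -8 + (6) = -2, y = -6 + (2) = -4 — exactly as logged.
Step 4: x = -2 + (1) = -1, y = -4 + (3) = -1 — same as recorded.
Step 5: x = -1 + (-2) = -3, y = -1 + (4) = 3 — consistent with the record.
Step 6: x = -3 + (-5) = -8, y = 3 + (-1) = 2 — first mismatch against the record.
The audit stops at step 6: the recorded entry is wrong and should be y = 2.

step 6, y = 2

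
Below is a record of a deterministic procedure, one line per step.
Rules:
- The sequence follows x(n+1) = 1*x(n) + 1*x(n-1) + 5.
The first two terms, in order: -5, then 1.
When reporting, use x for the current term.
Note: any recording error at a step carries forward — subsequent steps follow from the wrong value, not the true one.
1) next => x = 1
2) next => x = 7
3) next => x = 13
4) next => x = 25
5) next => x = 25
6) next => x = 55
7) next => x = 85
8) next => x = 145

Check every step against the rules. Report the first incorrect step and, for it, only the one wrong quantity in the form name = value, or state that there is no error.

step 5, x = 43

Recomputing the run from the initial state:
step 1: x = 1
step 2: x = 7
step 3: x = 13
step 4: x = 25
step 5: x = 43
step 6: x = 73
step 7: x = 121
step 8: x = 199
The first disagreement with the record is at step 5, where the value should be x = 43.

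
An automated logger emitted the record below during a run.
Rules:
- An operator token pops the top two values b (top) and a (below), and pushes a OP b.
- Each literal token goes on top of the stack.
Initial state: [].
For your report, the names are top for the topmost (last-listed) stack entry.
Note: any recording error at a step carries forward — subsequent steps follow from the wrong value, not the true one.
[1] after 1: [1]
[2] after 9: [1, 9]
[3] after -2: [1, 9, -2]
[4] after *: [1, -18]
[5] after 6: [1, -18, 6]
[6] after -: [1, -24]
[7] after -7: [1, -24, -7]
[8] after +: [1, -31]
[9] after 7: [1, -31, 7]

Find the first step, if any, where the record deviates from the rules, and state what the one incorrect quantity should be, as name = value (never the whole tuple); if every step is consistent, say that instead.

Recomputing the run from the initial state:
step 1: [1]
step 2: [1, 9]
step 3: [1, 9, -2]
step 4: [1, -18]
step 5: [1, -18, 6]
step 6: [1, -24]
step 7: [1, -24, -7]
step 8: [1, -31]
step 9: [1, -31, 7]
This matches the record at every step.

no error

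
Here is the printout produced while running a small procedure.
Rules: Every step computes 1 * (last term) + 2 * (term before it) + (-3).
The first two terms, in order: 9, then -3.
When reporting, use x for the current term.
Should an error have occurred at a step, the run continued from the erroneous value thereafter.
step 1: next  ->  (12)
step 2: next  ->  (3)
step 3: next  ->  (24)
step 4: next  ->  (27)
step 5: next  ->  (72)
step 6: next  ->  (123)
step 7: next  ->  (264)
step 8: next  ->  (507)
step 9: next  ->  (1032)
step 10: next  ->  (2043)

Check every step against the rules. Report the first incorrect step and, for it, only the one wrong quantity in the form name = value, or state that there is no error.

no error

Recomputing the run from the initial state:
step 1: x = 12
step 2: x = 3
step 3: x = 24
step 4: x = 27
step 5: x = 72
step 6: x = 123
step 7: x = 264
step 8: x = 507
step 9: x = 1032
step 10: x = 2043
This matches the printout at every step.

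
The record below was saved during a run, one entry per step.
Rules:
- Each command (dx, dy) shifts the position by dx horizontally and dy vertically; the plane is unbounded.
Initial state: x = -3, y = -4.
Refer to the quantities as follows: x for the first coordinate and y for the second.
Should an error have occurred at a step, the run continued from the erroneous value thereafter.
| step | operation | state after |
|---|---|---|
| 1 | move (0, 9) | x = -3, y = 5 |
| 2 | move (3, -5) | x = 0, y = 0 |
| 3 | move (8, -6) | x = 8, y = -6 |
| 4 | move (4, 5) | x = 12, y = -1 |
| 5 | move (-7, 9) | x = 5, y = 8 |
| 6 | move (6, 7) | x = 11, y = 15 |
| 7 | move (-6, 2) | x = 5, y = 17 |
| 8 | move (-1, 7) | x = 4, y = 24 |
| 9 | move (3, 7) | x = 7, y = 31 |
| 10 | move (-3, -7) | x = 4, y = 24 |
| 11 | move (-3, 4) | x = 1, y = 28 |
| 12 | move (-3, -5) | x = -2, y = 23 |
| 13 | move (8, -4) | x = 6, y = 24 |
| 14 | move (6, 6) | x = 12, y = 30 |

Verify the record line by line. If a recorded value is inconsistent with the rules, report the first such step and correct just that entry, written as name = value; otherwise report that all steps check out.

step 13, y = 19

1. x = -3 + (0) = -3, y = -4 + (9) = 5 (confirmed correct)
2. x = -3 + (3) = 0, y = 5 + (-5) = 0 (no discrepancy)
3. x = 0 + (8) = 8, y = 0 + (-6) = -6 (verified)
4. x = 8 + (4) = 12, y = -6 + (5) = -1 (same as recorded)
5. x = 12 + (-7) = 5, y = -1 + (9) = 8 (verified)
6. x = 5 + (6) = 11, y = 8 + (7) = 15 (in agreement)
7. x = 11 + (-6) = 5, y = 15 + (2) = 17 (consistent with the record)
8. x = 5 + (-1) = 4, y = 17 + (7) = 24 (in agreement)
9. x = 4 + (3) = 7, y = 24 + (7) = 31 (in agreement)
10. x = 7 + (-3) = 4, y = 31 + (-7) = 24 (in agreement)
11. x = 4 + (-3) = 1, y = 24 + (4) = 28 (verified)
12. x = 1 + (-3) = -2, y = 28 + (-5) = 23 (agrees with the record)
13. x = -2 + (8) = 6, y = 23 + (-4) = 19 (this is not what the record shows)
So the first discrepancy is step 13, where the right value is y = 19.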